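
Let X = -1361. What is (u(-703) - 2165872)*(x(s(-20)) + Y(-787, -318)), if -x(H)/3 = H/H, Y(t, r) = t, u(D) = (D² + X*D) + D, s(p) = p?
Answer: 565310570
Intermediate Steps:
u(D) = D² - 1360*D (u(D) = (D² - 1361*D) + D = D² - 1360*D)
x(H) = -3 (x(H) = -3*H/H = -3*1 = -3)
(u(-703) - 2165872)*(x(s(-20)) + Y(-787, -318)) = (-703*(-1360 - 703) - 2165872)*(-3 - 787) = (-703*(-2063) - 2165872)*(-790) = (1450289 - 2165872)*(-790) = -715583*(-790) = 565310570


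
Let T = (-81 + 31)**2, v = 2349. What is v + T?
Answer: 4849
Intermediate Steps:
T = 2500 (T = (-50)**2 = 2500)
v + T = 2349 + 2500 = 4849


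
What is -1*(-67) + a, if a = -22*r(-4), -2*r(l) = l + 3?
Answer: 56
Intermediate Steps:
r(l) = -3/2 - l/2 (r(l) = -(l + 3)/2 = -(3 + l)/2 = -3/2 - l/2)
a = -11 (a = -22*(-3/2 - ½*(-4)) = -22*(-3/2 + 2) = -22*½ = -11)
-1*(-67) + a = -1*(-67) - 11 = 67 - 11 = 56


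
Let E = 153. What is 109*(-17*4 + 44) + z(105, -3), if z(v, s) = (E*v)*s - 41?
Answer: -50852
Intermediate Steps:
z(v, s) = -41 + 153*s*v (z(v, s) = (153*v)*s - 41 = 153*s*v - 41 = -41 + 153*s*v)
109*(-17*4 + 44) + z(105, -3) = 109*(-17*4 + 44) + (-41 + 153*(-3)*105) = 109*(-68 + 44) + (-41 - 48195) = 109*(-24) - 48236 = -2616 - 48236 = -50852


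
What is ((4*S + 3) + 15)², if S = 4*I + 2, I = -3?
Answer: 484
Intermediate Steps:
S = -10 (S = 4*(-3) + 2 = -12 + 2 = -10)
((4*S + 3) + 15)² = ((4*(-10) + 3) + 15)² = ((-40 + 3) + 15)² = (-37 + 15)² = (-22)² = 484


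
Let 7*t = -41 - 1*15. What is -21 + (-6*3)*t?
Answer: 123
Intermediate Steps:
t = -8 (t = (-41 - 1*15)/7 = (-41 - 15)/7 = (1/7)*(-56) = -8)
-21 + (-6*3)*t = -21 - 6*3*(-8) = -21 - 18*(-8) = -21 + 144 = 123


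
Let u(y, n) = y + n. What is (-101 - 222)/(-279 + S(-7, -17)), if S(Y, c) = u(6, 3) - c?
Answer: 323/253 ≈ 1.2767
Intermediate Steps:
u(y, n) = n + y
S(Y, c) = 9 - c (S(Y, c) = (3 + 6) - c = 9 - c)
(-101 - 222)/(-279 + S(-7, -17)) = (-101 - 222)/(-279 + (9 - 1*(-17))) = -323/(-279 + (9 + 17)) = -323/(-279 + 26) = -323/(-253) = -323*(-1/253) = 323/253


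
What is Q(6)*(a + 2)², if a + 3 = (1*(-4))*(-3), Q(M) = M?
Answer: 726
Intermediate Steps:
a = 9 (a = -3 + (1*(-4))*(-3) = -3 - 4*(-3) = -3 + 12 = 9)
Q(6)*(a + 2)² = 6*(9 + 2)² = 6*11² = 6*121 = 726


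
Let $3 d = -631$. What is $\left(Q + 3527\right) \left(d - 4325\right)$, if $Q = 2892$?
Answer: $- \frac{87336914}{3} \approx -2.9112 \cdot 10^{7}$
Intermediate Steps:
$d = - \frac{631}{3}$ ($d = \frac{1}{3} \left(-631\right) = - \frac{631}{3} \approx -210.33$)
$\left(Q + 3527\right) \left(d - 4325\right) = \left(2892 + 3527\right) \left(- \frac{631}{3} - 4325\right) = 6419 \left(- \frac{13606}{3}\right) = - \frac{87336914}{3}$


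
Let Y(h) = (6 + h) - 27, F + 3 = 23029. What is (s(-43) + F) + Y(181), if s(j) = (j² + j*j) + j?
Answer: 26841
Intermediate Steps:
F = 23026 (F = -3 + 23029 = 23026)
s(j) = j + 2*j² (s(j) = (j² + j²) + j = 2*j² + j = j + 2*j²)
Y(h) = -21 + h
(s(-43) + F) + Y(181) = (-43*(1 + 2*(-43)) + 23026) + (-21 + 181) = (-43*(1 - 86) + 23026) + 160 = (-43*(-85) + 23026) + 160 = (3655 + 23026) + 160 = 26681 + 160 = 26841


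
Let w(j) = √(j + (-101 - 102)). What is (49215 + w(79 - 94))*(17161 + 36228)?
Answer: 2627539635 + 53389*I*√218 ≈ 2.6275e+9 + 7.8828e+5*I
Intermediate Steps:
w(j) = √(-203 + j) (w(j) = √(j - 203) = √(-203 + j))
(49215 + w(79 - 94))*(17161 + 36228) = (49215 + √(-203 + (79 - 94)))*(17161 + 36228) = (49215 + √(-203 - 15))*53389 = (49215 + √(-218))*53389 = (49215 + I*√218)*53389 = 2627539635 + 53389*I*√218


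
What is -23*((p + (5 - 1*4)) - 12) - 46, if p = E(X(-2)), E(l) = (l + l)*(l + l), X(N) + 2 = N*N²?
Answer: -8993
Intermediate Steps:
X(N) = -2 + N³ (X(N) = -2 + N*N² = -2 + N³)
E(l) = 4*l² (E(l) = (2*l)*(2*l) = 4*l²)
p = 400 (p = 4*(-2 + (-2)³)² = 4*(-2 - 8)² = 4*(-10)² = 4*100 = 400)
-23*((p + (5 - 1*4)) - 12) - 46 = -23*((400 + (5 - 1*4)) - 12) - 46 = -23*((400 + (5 - 4)) - 12) - 46 = -23*((400 + 1) - 12) - 46 = -23*(401 - 12) - 46 = -23*389 - 46 = -8947 - 46 = -8993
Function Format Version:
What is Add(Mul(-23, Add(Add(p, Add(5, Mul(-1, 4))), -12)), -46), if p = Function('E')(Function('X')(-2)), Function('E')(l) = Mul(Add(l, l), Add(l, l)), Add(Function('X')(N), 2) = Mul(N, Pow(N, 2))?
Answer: -8993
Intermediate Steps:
Function('X')(N) = Add(-2, Pow(N, 3)) (Function('X')(N) = Add(-2, Mul(N, Pow(N, 2))) = Add(-2, Pow(N, 3)))
Function('E')(l) = Mul(4, Pow(l, 2)) (Function('E')(l) = Mul(Mul(2, l), Mul(2, l)) = Mul(4, Pow(l, 2)))
p = 400 (p = Mul(4, Pow(Add(-2, Pow(-2, 3)), 2)) = Mul(4, Pow(Add(-2, -8), 2)) = Mul(4, Pow(-10, 2)) = Mul(4, 100) = 400)
Add(Mul(-23, Add(Add(p, Add(5, Mul(-1, 4))), -12)), -46) = Add(Mul(-23, Add(Add(400, Add(5, Mul(-1, 4))), -12)), -46) = Add(Mul(-23, Add(Add(400, Add(5, -4)), -12)), -46) = Add(Mul(-23, Add(Add(400, 1), -12)), -46) = Add(Mul(-23, Add(401, -12)), -46) = Add(Mul(-23, 389), -46) = Add(-8947, -46) = -8993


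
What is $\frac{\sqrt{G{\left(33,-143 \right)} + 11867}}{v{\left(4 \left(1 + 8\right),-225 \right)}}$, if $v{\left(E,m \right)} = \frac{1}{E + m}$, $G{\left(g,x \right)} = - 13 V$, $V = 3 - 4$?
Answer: $- 1134 \sqrt{330} \approx -20600.0$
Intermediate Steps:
$V = -1$
$G{\left(g,x \right)} = 13$ ($G{\left(g,x \right)} = \left(-13\right) \left(-1\right) = 13$)
$\frac{\sqrt{G{\left(33,-143 \right)} + 11867}}{v{\left(4 \left(1 + 8\right),-225 \right)}} = \frac{\sqrt{13 + 11867}}{\frac{1}{4 \left(1 + 8\right) - 225}} = \frac{\sqrt{11880}}{\frac{1}{4 \cdot 9 - 225}} = \frac{6 \sqrt{330}}{\frac{1}{36 - 225}} = \frac{6 \sqrt{330}}{\frac{1}{-189}} = \frac{6 \sqrt{330}}{- \frac{1}{189}} = 6 \sqrt{330} \left(-189\right) = - 1134 \sqrt{330}$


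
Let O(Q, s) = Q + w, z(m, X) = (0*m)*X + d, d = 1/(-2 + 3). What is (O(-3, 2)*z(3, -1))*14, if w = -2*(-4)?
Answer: 70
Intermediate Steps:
w = 8
d = 1 (d = 1/1 = 1)
z(m, X) = 1 (z(m, X) = (0*m)*X + 1 = 0*X + 1 = 0 + 1 = 1)
O(Q, s) = 8 + Q (O(Q, s) = Q + 8 = 8 + Q)
(O(-3, 2)*z(3, -1))*14 = ((8 - 3)*1)*14 = (5*1)*14 = 5*14 = 70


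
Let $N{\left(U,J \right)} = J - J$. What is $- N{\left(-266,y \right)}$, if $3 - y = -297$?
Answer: $0$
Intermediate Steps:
$y = 300$ ($y = 3 - -297 = 3 + 297 = 300$)
$N{\left(U,J \right)} = 0$
$- N{\left(-266,y \right)} = \left(-1\right) 0 = 0$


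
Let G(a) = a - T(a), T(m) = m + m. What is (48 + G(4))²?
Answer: 1936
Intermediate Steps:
T(m) = 2*m
G(a) = -a (G(a) = a - 2*a = -a)
(48 + G(4))² = (48 - 1*4)² = (48 - 4)² = 44² = 1936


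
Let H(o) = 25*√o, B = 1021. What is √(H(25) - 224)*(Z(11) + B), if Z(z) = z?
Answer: 3096*I*√11 ≈ 10268.0*I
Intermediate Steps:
√(H(25) - 224)*(Z(11) + B) = √(25*√25 - 224)*(11 + 1021) = √(25*5 - 224)*1032 = √(125 - 224)*1032 = √(-99)*1032 = (3*I*√11)*1032 = 3096*I*√11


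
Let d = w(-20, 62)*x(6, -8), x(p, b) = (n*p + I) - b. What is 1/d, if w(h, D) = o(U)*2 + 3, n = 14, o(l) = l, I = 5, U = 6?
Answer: 1/1455 ≈ 0.00068729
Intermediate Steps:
x(p, b) = 5 - b + 14*p (x(p, b) = (14*p + 5) - b = (5 + 14*p) - b = 5 - b + 14*p)
w(h, D) = 15 (w(h, D) = 6*2 + 3 = 12 + 3 = 15)
d = 1455 (d = 15*(5 - 1*(-8) + 14*6) = 15*(5 + 8 + 84) = 15*97 = 1455)
1/d = 1/1455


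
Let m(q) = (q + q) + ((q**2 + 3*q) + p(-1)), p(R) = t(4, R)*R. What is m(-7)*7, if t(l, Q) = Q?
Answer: 105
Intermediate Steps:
p(R) = R**2 (p(R) = R*R = R**2)
m(q) = 1 + q**2 + 5*q (m(q) = (q + q) + ((q**2 + 3*q) + (-1)**2) = 2*q + ((q**2 + 3*q) + 1) = 2*q + (1 + q**2 + 3*q) = 1 + q**2 + 5*q)
m(-7)*7 = (1 + (-7)**2 + 5*(-7))*7 = (1 + 49 - 35)*7 = 15*7 = 105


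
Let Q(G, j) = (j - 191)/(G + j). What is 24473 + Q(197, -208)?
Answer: 269602/11 ≈ 24509.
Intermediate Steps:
Q(G, j) = (-191 + j)/(G + j)
24473 + Q(197, -208) = 24473 + (-191 - 208)/(197 - 208) = 24473 - 399/(-11) = 24473 - 1/11*(-399) = 24473 + 399/11 = 269602/11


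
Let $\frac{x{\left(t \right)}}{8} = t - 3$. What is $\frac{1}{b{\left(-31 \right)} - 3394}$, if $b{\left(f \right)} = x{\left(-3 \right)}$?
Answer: $- \frac{1}{3442} \approx -0.00029053$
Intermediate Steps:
$x{\left(t \right)} = -24 + 8 t$ ($x{\left(t \right)} = 8 \left(t - 3\right) = 8 \left(-3 + t\right) = -24 + 8 t$)
$b{\left(f \right)} = -48$ ($b{\left(f \right)} = -24 + 8 \left(-3\right) = -24 - 24 = -48$)
$\frac{1}{b{\left(-31 \right)} - 3394} = \frac{1}{-48 - 3394} = \frac{1}{-3442} = - \frac{1}{3442}$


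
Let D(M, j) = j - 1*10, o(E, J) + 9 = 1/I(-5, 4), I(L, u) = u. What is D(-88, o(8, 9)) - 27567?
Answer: -110343/4 ≈ -27586.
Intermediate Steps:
o(E, J) = -35/4 (o(E, J) = -9 + 1/4 = -9 + ¼ = -35/4)
D(M, j) = -10 + j (D(M, j) = j - 10 = -10 + j)
D(-88, o(8, 9)) - 27567 = (-10 - 35/4) - 27567 = -75/4 - 27567 = -110343/4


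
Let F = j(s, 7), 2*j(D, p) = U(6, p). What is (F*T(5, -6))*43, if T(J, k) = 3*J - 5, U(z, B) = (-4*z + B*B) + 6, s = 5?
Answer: 6665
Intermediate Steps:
U(z, B) = 6 + B² - 4*z (U(z, B) = (-4*z + B²) + 6 = (B² - 4*z) + 6 = 6 + B² - 4*z)
T(J, k) = -5 + 3*J
j(D, p) = -9 + p²/2 (j(D, p) = (6 + p² - 4*6)/2 = (6 + p² - 24)/2 = (-18 + p²)/2 = -9 + p²/2)
F = 31/2 (F = -9 + (½)*7² = -9 + (½)*49 = -9 + 49/2 = 31/2 ≈ 15.500)
(F*T(5, -6))*43 = (31*(-5 + 3*5)/2)*43 = (31*(-5 + 15)/2)*43 = ((31/2)*10)*43 = 155*43 = 6665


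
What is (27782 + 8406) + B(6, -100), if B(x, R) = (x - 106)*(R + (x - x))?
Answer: 46188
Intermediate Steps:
B(x, R) = R*(-106 + x) (B(x, R) = (-106 + x)*(R + 0) = (-106 + x)*R = R*(-106 + x))
(27782 + 8406) + B(6, -100) = (27782 + 8406) - 100*(-106 + 6) = 36188 - 100*(-100) = 36188 + 10000 = 46188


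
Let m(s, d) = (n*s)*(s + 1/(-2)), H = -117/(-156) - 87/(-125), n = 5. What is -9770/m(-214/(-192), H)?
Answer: -18008064/6313 ≈ -2852.5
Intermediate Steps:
H = 723/500 (H = -117*(-1/156) - 87*(-1/125) = 3/4 + 87/125 = 723/500 ≈ 1.4460)
m(s, d) = 5*s*(-1/2 + s) (m(s, d) = (5*s)*(s + 1/(-2)) = (5*s)*(s + 1*(-1/2)) = (5*s)*(s - 1/2) = (5*s)*(-1/2 + s) = 5*s*(-1/2 + s))
-9770/m(-214/(-192), H) = -9770*192/(535*(-1 + 2*(-214/(-192)))) = -9770*192/(535*(-1 + 2*(-214*(-1/192)))) = -9770*192/(535*(-1 + 2*(107/96))) = -9770*192/(535*(-1 + 107/48)) = -9770/((5/2)*(107/96)*(59/48)) = -9770/31565/9216 = -9770*9216/31565 = -18008064/6313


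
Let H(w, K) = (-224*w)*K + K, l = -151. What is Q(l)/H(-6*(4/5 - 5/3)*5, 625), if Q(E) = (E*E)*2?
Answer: -45602/3639375 ≈ -0.012530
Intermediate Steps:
H(w, K) = K - 224*K*w (H(w, K) = -224*K*w + K = K - 224*K*w)
Q(E) = 2*E² (Q(E) = E²*2 = 2*E²)
Q(l)/H(-6*(4/5 - 5/3)*5, 625) = (2*(-151)²)/((625*(1 - 224*(-6*(4/5 - 5/3))*5))) = (2*22801)/((625*(1 - 224*(-6*(4*(⅕) - 5*⅓))*5))) = 45602/((625*(1 - 224*(-6*(⅘ - 5/3))*5))) = 45602/((625*(1 - 224*(-6*(-13/15))*5))) = 45602/((625*(1 - 5824*5/5))) = 45602/((625*(1 - 224*26))) = 45602/((625*(1 - 5824))) = 45602/((625*(-5823))) = 45602/(-3639375) = 45602*(-1/3639375) = -45602/3639375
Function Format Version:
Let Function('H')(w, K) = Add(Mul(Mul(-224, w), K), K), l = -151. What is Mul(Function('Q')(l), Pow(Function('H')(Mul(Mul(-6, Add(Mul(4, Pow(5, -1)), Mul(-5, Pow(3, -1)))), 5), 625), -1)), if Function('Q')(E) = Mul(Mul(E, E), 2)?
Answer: Rational(-45602, 3639375) ≈ -0.012530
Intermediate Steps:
Function('H')(w, K) = Add(K, Mul(-224, K, w)) (Function('H')(w, K) = Add(Mul(-224, K, w), K) = Add(K, Mul(-224, K, w)))
Function('Q')(E) = Mul(2, Pow(E, 2)) (Function('Q')(E) = Mul(Pow(E, 2), 2) = Mul(2, Pow(E, 2)))
Mul(Function('Q')(l), Pow(Function('H')(Mul(Mul(-6, Add(Mul(4, Pow(5, -1)), Mul(-5, Pow(3, -1)))), 5), 625), -1)) = Mul(Mul(2, Pow(-151, 2)), Pow(Mul(625, Add(1, Mul(-224, Mul(Mul(-6, Add(Mul(4, Pow(5, -1)), Mul(-5, Pow(3, -1)))), 5)))), -1)) = Mul(Mul(2, 22801), Pow(Mul(625, Add(1, Mul(-224, Mul(Mul(-6, Add(Mul(4, Rational(1, 5)), Mul(-5, Rational(1, 3)))), 5)))), -1)) = Mul(45602, Pow(Mul(625, Add(1, Mul(-224, Mul(Mul(-6, Add(Rational(4, 5), Rational(-5, 3))), 5)))), -1)) = Mul(45602, Pow(Mul(625, Add(1, Mul(-224, Mul(Mul(-6, Rational(-13, 15)), 5)))), -1)) = Mul(45602, Pow(Mul(625, Add(1, Mul(-224, Mul(Rational(26, 5), 5)))), -1)) = Mul(45602, Pow(Mul(625, Add(1, Mul(-224, 26))), -1)) = Mul(45602, Pow(Mul(625, Add(1, -5824)), -1)) = Mul(45602, Pow(Mul(625, -5823), -1)) = Mul(45602, Pow(-3639375, -1)) = Mul(45602, Rational(-1, 3639375)) = Rational(-45602, 3639375)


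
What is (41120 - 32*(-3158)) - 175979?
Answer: -33803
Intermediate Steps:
(41120 - 32*(-3158)) - 175979 = (41120 + 101056) - 175979 = 142176 - 175979 = -33803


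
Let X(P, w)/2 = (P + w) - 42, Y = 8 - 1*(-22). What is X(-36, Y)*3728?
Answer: -357888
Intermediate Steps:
Y = 30 (Y = 8 + 22 = 30)
X(P, w) = -84 + 2*P + 2*w (X(P, w) = 2*((P + w) - 42) = 2*(-42 + P + w) = -84 + 2*P + 2*w)
X(-36, Y)*3728 = (-84 + 2*(-36) + 2*30)*3728 = (-84 - 72 + 60)*3728 = -96*3728 = -357888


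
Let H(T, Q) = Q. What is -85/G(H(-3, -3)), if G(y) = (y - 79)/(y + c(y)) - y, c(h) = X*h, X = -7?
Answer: 765/14 ≈ 54.643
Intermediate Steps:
c(h) = -7*h
G(y) = -y - (-79 + y)/(6*y) (G(y) = (y - 79)/(y - 7*y) - y = (-79 + y)/((-6*y)) - y = (-79 + y)*(-1/(6*y)) - y = -(-79 + y)/(6*y) - y = -y - (-79 + y)/(6*y))
-85/G(H(-3, -3)) = -85/(-1/6 - 1*(-3) + (79/6)/(-3)) = -85/(-1/6 + 3 + (79/6)*(-1/3)) = -85/(-1/6 + 3 - 79/18) = -85/(-14/9) = -85*(-9/14) = 765/14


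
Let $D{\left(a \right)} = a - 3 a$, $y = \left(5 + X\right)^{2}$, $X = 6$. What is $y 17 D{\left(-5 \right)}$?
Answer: $20570$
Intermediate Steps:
$y = 121$ ($y = \left(5 + 6\right)^{2} = 11^{2} = 121$)
$D{\left(a \right)} = - 2 a$
$y 17 D{\left(-5 \right)} = 121 \cdot 17 \left(\left(-2\right) \left(-5\right)\right) = 2057 \cdot 10 = 20570$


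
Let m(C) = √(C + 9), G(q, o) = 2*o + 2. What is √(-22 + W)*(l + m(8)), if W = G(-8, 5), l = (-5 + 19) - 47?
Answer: I*√10*(-33 + √17) ≈ -91.317*I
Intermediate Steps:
l = -33 (l = 14 - 47 = -33)
G(q, o) = 2 + 2*o
m(C) = √(9 + C)
W = 12 (W = 2 + 2*5 = 2 + 10 = 12)
√(-22 + W)*(l + m(8)) = √(-22 + 12)*(-33 + √(9 + 8)) = √(-10)*(-33 + √17) = (I*√10)*(-33 + √17) = I*√10*(-33 + √17)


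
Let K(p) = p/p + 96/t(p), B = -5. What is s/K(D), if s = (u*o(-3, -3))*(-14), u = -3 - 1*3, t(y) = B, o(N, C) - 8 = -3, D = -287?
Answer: -300/13 ≈ -23.077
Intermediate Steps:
o(N, C) = 5 (o(N, C) = 8 - 3 = 5)
t(y) = -5
u = -6 (u = -3 - 3 = -6)
s = 420 (s = -6*5*(-14) = -30*(-14) = 420)
K(p) = -91/5 (K(p) = p/p + 96/(-5) = 1 + 96*(-⅕) = 1 - 96/5 = -91/5)
s/K(D) = 420/(-91/5) = 420*(-5/91) = -300/13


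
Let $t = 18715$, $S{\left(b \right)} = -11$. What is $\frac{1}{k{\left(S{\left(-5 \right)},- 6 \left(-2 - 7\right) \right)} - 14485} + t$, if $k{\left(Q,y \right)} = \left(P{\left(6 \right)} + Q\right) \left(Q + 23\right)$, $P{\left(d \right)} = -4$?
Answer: $\frac{274455474}{14665} \approx 18715.0$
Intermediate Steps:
$k{\left(Q,y \right)} = \left(-4 + Q\right) \left(23 + Q\right)$ ($k{\left(Q,y \right)} = \left(-4 + Q\right) \left(Q + 23\right) = \left(-4 + Q\right) \left(23 + Q\right)$)
$\frac{1}{k{\left(S{\left(-5 \right)},- 6 \left(-2 - 7\right) \right)} - 14485} + t = \frac{1}{\left(-92 + \left(-11\right)^{2} + 19 \left(-11\right)\right) - 14485} + 18715 = \frac{1}{\left(-92 + 121 - 209\right) - 14485} + 18715 = \frac{1}{-180 - 14485} + 18715 = \frac{1}{-14665} + 18715 = - \frac{1}{14665} + 18715 = \frac{274455474}{14665}$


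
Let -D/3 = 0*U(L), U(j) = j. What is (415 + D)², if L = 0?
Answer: 172225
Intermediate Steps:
D = 0 (D = -0*0 = -3*0 = 0)
(415 + D)² = (415 + 0)² = 415² = 172225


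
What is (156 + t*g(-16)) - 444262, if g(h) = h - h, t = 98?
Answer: -444106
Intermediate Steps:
g(h) = 0
(156 + t*g(-16)) - 444262 = (156 + 98*0) - 444262 = (156 + 0) - 444262 = 156 - 444262 = -444106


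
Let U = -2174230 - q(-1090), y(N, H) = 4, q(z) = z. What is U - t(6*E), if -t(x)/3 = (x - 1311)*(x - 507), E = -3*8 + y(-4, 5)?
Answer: 518571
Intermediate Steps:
E = -20 (E = -3*8 + 4 = -24 + 4 = -20)
U = -2173140 (U = -2174230 - 1*(-1090) = -2174230 + 1090 = -2173140)
t(x) = -3*(-1311 + x)*(-507 + x) (t(x) = -3*(x - 1311)*(x - 507) = -3*(-1311 + x)*(-507 + x))
U - t(6*E) = -2173140 - (-1994031 - 3*(6*(-20))² + 5454*(6*(-20))) = -2173140 - (-1994031 - 3*(-120)² + 5454*(-120)) = -2173140 - (-1994031 - 3*14400 - 654480) = -2173140 - (-1994031 - 43200 - 654480) = -2173140 - 1*(-2691711) = -2173140 + 2691711 = 518571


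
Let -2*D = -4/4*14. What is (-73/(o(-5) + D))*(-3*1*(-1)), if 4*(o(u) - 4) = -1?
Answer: -876/43 ≈ -20.372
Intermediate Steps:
o(u) = 15/4 (o(u) = 4 + (¼)*(-1) = 4 - ¼ = 15/4)
D = 7 (D = -(-4/4)*14/2 = -(-4*¼)*14/2 = -(-1)*14/2 = -½*(-14) = 7)
(-73/(o(-5) + D))*(-3*1*(-1)) = (-73/(15/4 + 7))*(-3*1*(-1)) = (-73/(43/4))*(-3*(-1)) = ((4/43)*(-73))*3 = -292/43*3 = -876/43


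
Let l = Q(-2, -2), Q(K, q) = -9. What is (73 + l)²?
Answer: 4096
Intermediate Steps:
l = -9
(73 + l)² = (73 - 9)² = 64² = 4096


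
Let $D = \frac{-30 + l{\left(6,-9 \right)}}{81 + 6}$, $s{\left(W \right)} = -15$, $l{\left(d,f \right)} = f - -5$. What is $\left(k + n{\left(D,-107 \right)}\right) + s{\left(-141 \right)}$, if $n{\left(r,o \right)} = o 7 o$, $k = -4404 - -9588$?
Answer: $85312$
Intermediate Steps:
$l{\left(d,f \right)} = 5 + f$ ($l{\left(d,f \right)} = f + 5 = 5 + f$)
$k = 5184$ ($k = -4404 + 9588 = 5184$)
$D = - \frac{34}{87}$ ($D = \frac{-30 + \left(5 - 9\right)}{81 + 6} = \frac{-30 - 4}{87} = \left(-34\right) \frac{1}{87} = - \frac{34}{87} \approx -0.3908$)
$n{\left(r,o \right)} = 7 o^{2}$
$\left(k + n{\left(D,-107 \right)}\right) + s{\left(-141 \right)} = \left(5184 + 7 \left(-107\right)^{2}\right) - 15 = \left(5184 + 7 \cdot 11449\right) - 15 = \left(5184 + 80143\right) - 15 = 85327 - 15 = 85312$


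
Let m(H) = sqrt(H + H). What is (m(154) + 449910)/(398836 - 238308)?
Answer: 224955/80264 + sqrt(77)/80264 ≈ 2.8028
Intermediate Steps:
m(H) = sqrt(2)*sqrt(H) (m(H) = sqrt(2*H) = sqrt(2)*sqrt(H))
(m(154) + 449910)/(398836 - 238308) = (sqrt(2)*sqrt(154) + 449910)/(398836 - 238308) = (2*sqrt(77) + 449910)/160528 = (449910 + 2*sqrt(77))*(1/160528) = 224955/80264 + sqrt(77)/80264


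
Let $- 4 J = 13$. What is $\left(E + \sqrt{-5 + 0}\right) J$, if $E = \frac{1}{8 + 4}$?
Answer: $- \frac{13}{48} - \frac{13 i \sqrt{5}}{4} \approx -0.27083 - 7.2672 i$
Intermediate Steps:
$J = - \frac{13}{4}$ ($J = \left(- \frac{1}{4}\right) 13 = - \frac{13}{4} \approx -3.25$)
$E = \frac{1}{12} \approx 0.083333$
$\left(E + \sqrt{-5 + 0}\right) J = \left(\frac{1}{12} + \sqrt{-5 + 0}\right) \left(- \frac{13}{4}\right) = \left(\frac{1}{12} + \sqrt{-5}\right) \left(- \frac{13}{4}\right) = \left(\frac{1}{12} + i \sqrt{5}\right) \left(- \frac{13}{4}\right) = - \frac{13}{48} - \frac{13 i \sqrt{5}}{4}$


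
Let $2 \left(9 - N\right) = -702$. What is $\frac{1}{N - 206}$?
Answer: $\frac{1}{154} \approx 0.0064935$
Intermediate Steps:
$N = 360$ ($N = 9 - -351 = 9 + 351 = 360$)
$\frac{1}{N - 206} = \frac{1}{360 - 206} = \frac{1}{154}$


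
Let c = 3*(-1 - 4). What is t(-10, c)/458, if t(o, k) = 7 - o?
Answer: 17/458 ≈ 0.037118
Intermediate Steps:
c = -15 (c = 3*(-5) = -15)
t(-10, c)/458 = (7 - 1*(-10))/458 = (7 + 10)/458 = (1/458)*17 = 17/458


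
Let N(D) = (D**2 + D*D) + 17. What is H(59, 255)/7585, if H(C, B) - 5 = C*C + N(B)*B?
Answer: 33170571/7585 ≈ 4373.2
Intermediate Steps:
N(D) = 17 + 2*D**2 (N(D) = (D**2 + D**2) + 17 = 2*D**2 + 17 = 17 + 2*D**2)
H(C, B) = 5 + C**2 + B*(17 + 2*B**2) (H(C, B) = 5 + (C*C + (17 + 2*B**2)*B) = 5 + (C**2 + B*(17 + 2*B**2)) = 5 + C**2 + B*(17 + 2*B**2))
H(59, 255)/7585 = (5 + 59**2 + 255*(17 + 2*255**2))/7585 = (5 + 3481 + 255*(17 + 2*65025))*(1/7585) = (5 + 3481 + 255*(17 + 130050))*(1/7585) = (5 + 3481 + 255*130067)*(1/7585) = (5 + 3481 + 33167085)*(1/7585) = 33170571*(1/7585) = 33170571/7585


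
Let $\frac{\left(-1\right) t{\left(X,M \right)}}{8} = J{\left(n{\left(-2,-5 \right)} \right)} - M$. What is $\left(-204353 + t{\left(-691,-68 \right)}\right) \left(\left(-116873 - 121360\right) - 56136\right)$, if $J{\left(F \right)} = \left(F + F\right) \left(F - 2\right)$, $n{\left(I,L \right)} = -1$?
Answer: $60329454705$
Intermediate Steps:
$J{\left(F \right)} = 2 F \left(-2 + F\right)$
$t{\left(X,M \right)} = -48 + 8 M$ ($t{\left(X,M \right)} = - 8 \left(2 \left(-1\right) \left(-2 - 1\right) - M\right) = - 8 \left(2 \left(-1\right) \left(-3\right) - M\right) = - 8 \left(6 - M\right) = -48 + 8 M$)
$\left(-204353 + t{\left(-691,-68 \right)}\right) \left(\left(-116873 - 121360\right) - 56136\right) = \left(-204353 + \left(-48 + 8 \left(-68\right)\right)\right) \left(\left(-116873 - 121360\right) - 56136\right) = \left(-204353 - 592\right) \left(-238233 - 56136\right) = \left(-204353 - 592\right) \left(-294369\right) = \left(-204945\right) \left(-294369\right) = 60329454705$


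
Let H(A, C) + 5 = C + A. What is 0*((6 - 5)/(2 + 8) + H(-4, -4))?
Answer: 0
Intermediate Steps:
H(A, C) = -5 + A + C (H(A, C) = -5 + (C + A) = -5 + (A + C) = -5 + A + C)
0*((6 - 5)/(2 + 8) + H(-4, -4)) = 0*((6 - 5)/(2 + 8) + (-5 - 4 - 4)) = 0*(1/10 - 13) = 0*(1*(⅒) - 13) = 0*(⅒ - 13) = 0*(-129/10) = 0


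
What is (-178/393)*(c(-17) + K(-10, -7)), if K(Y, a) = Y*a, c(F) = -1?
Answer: -4094/131 ≈ -31.252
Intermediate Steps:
(-178/393)*(c(-17) + K(-10, -7)) = (-178/393)*(-1 - 10*(-7)) = (-178*1/393)*(-1 + 70) = -178/393*69 = -4094/131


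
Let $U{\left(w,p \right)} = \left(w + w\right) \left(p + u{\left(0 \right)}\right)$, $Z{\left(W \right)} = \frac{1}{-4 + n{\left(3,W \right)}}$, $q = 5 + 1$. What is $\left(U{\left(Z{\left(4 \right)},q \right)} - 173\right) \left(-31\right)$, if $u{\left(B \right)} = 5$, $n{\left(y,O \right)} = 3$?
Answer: $6045$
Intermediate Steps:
$q = 6$
$Z{\left(W \right)} = -1$ ($Z{\left(W \right)} = \frac{1}{-4 + 3} = \frac{1}{-1} = -1$)
$U{\left(w,p \right)} = 2 w \left(5 + p\right)$ ($U{\left(w,p \right)} = \left(w + w\right) \left(p + 5\right) = 2 w \left(5 + p\right)$)
$\left(U{\left(Z{\left(4 \right)},q \right)} - 173\right) \left(-31\right) = \left(2 \left(-1\right) \left(5 + 6\right) - 173\right) \left(-31\right) = \left(2 \left(-1\right) 11 - 173\right) \left(-31\right) = \left(-22 - 173\right) \left(-31\right) = \left(-195\right) \left(-31\right) = 6045$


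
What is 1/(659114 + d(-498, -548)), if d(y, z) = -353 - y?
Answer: 1/659259 ≈ 1.5169e-6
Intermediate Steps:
1/(659114 + d(-498, -548)) = 1/(659114 + (-353 - 1*(-498))) = 1/(659114 + (-353 + 498)) = 1/(659114 + 145) = 1/659259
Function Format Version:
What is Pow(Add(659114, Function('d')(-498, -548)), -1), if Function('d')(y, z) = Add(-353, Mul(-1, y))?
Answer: Rational(1, 659259) ≈ 1.5169e-6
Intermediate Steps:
Pow(Add(659114, Function('d')(-498, -548)), -1) = Pow(Add(659114, Add(-353, Mul(-1, -498))), -1) = Pow(Add(659114, Add(-353, 498)), -1) = Pow(Add(659114, 145), -1) = Pow(659259, -1) = Rational(1, 659259)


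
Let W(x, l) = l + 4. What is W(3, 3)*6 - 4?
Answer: 38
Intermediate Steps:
W(x, l) = 4 + l
W(3, 3)*6 - 4 = (4 + 3)*6 - 4 = 7*6 - 4 = 42 - 4 = 38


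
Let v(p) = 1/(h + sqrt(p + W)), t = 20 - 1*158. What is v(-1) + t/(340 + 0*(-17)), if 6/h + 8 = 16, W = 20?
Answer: -4479/10030 + 16*sqrt(19)/295 ≈ -0.21015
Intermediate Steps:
t = -138 (t = 20 - 158 = -138)
h = 3/4 (h = 6/(-8 + 16) = 6/8 = 6*(1/8) = 3/4 ≈ 0.75000)
v(p) = 1/(3/4 + sqrt(20 + p)) (v(p) = 1/(3/4 + sqrt(p + 20)) = 1/(3/4 + sqrt(20 + p)))
v(-1) + t/(340 + 0*(-17)) = 4/(3 + 4*sqrt(20 - 1)) - 138/(340 + 0*(-17)) = 4/(3 + 4*sqrt(19)) - 138/(340 + 0) = 4/(3 + 4*sqrt(19)) - 138/340 = 4/(3 + 4*sqrt(19)) - 138*1/340 = 4/(3 + 4*sqrt(19)) - 69/170 = -69/170 + 4/(3 + 4*sqrt(19))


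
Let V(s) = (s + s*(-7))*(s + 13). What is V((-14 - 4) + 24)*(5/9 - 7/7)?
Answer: 304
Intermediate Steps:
V(s) = -6*s*(13 + s) (V(s) = (s - 7*s)*(13 + s) = (-6*s)*(13 + s) = -6*s*(13 + s))
V((-14 - 4) + 24)*(5/9 - 7/7) = (-6*((-14 - 4) + 24)*(13 + ((-14 - 4) + 24)))*(5/9 - 7/7) = (-6*(-18 + 24)*(13 + (-18 + 24)))*(5*(⅑) - 7*⅐) = (-6*6*(13 + 6))*(5/9 - 1) = -6*6*19*(-4/9) = -684*(-4/9) = 304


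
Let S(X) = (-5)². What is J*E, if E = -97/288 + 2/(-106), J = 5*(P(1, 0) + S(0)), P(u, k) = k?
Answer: -678625/15264 ≈ -44.459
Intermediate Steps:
S(X) = 25
J = 125 (J = 5*(0 + 25) = 5*25 = 125)
E = -5429/15264 (E = -97*1/288 + 2*(-1/106) = -97/288 - 1/53 = -5429/15264 ≈ -0.35567)
J*E = 125*(-5429/15264) = -678625/15264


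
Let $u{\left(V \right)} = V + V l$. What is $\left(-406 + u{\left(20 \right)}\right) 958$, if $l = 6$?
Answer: $-254828$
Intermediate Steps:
$u{\left(V \right)} = 7 V$ ($u{\left(V \right)} = V + V 6 = V + 6 V = 7 V$)
$\left(-406 + u{\left(20 \right)}\right) 958 = \left(-406 + 7 \cdot 20\right) 958 = \left(-406 + 140\right) 958 = \left(-266\right) 958 = -254828$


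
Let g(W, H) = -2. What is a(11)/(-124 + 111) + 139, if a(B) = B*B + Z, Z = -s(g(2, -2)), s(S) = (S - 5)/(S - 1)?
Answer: 5065/39 ≈ 129.87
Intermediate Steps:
s(S) = (-5 + S)/(-1 + S)
Z = -7/3 (Z = -(-5 - 2)/(-1 - 2) = -(-7)/(-3) = -(-1)*(-7)/3 = -1*7/3 = -7/3 ≈ -2.3333)
a(B) = -7/3 + B² (a(B) = B*B - 7/3 = B² - 7/3 = -7/3 + B²)
a(11)/(-124 + 111) + 139 = (-7/3 + 11²)/(-124 + 111) + 139 = (-7/3 + 121)/(-13) + 139 = -1/13*356/3 + 139 = -356/39 + 139 = 5065/39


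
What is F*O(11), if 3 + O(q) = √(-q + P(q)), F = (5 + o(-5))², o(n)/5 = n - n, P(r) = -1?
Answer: -75 + 50*I*√3 ≈ -75.0 + 86.603*I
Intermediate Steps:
o(n) = 0 (o(n) = 5*(n - n) = 5*0 = 0)
F = 25 (F = (5 + 0)² = 5² = 25)
O(q) = -3 + √(-1 - q) (O(q) = -3 + √(-q - 1) = -3 + √(-1 - q))
F*O(11) = 25*(-3 + √(-1 - 1*11)) = 25*(-3 + √(-1 - 11)) = 25*(-3 + √(-12)) = 25*(-3 + 2*I*√3) = -75 + 50*I*√3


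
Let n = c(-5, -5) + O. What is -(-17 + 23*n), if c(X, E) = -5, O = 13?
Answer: -167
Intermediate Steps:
n = 8 (n = -5 + 13 = 8)
-(-17 + 23*n) = -(-17 + 23*8) = -(-17 + 184) = -1*167 = -167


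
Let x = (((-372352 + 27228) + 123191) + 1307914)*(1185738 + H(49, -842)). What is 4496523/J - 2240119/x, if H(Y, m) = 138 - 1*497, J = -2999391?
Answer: -1929458867738540802/1287037750087424803 ≈ -1.4991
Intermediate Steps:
H(Y, m) = -359 (H(Y, m) = 138 - 497 = -359)
x = 1287299071799 (x = (((-372352 + 27228) + 123191) + 1307914)*(1185738 - 359) = ((-345124 + 123191) + 1307914)*1185379 = (-221933 + 1307914)*1185379 = 1085981*1185379 = 1287299071799)
4496523/J - 2240119/x = 4496523/(-2999391) - 2240119/1287299071799 = 4496523*(-1/2999391) - 2240119*1/1287299071799 = -1498841/999797 - 2240119/1287299071799 = -1929458867738540802/1287037750087424803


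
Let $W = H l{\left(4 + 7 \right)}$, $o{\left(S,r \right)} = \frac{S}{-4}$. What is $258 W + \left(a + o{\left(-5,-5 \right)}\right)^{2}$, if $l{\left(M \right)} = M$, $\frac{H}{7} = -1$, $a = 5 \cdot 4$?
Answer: $- \frac{310631}{16} \approx -19414.0$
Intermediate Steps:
$a = 20$
$H = -7$ ($H = 7 \left(-1\right) = -7$)
$o{\left(S,r \right)} = - \frac{S}{4}$ ($o{\left(S,r \right)} = S \left(- \frac{1}{4}\right) = - \frac{S}{4}$)
$W = -77$ ($W = - 7 \left(4 + 7\right) = \left(-7\right) 11 = -77$)
$258 W + \left(a + o{\left(-5,-5 \right)}\right)^{2} = 258 \left(-77\right) + \left(20 - - \frac{5}{4}\right)^{2} = -19866 + \left(20 + \frac{5}{4}\right)^{2} = -19866 + \left(\frac{85}{4}\right)^{2} = -19866 + \frac{7225}{16} = - \frac{310631}{16}$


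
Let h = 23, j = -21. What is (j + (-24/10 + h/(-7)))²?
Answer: 872356/1225 ≈ 712.13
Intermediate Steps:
(j + (-24/10 + h/(-7)))² = (-21 + (-24/10 + 23/(-7)))² = (-21 + (-24*⅒ + 23*(-⅐)))² = (-21 + (-12/5 - 23/7))² = (-21 - 199/35)² = (-934/35)² = 872356/1225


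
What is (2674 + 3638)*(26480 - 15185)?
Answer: 71294040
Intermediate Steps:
(2674 + 3638)*(26480 - 15185) = 6312*11295 = 71294040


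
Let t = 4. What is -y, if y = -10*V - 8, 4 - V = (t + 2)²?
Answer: -312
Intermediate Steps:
V = -32 (V = 4 - (4 + 2)² = 4 - 1*6² = 4 - 1*36 = 4 - 36 = -32)
y = 312 (y = -10*(-32) - 8 = 320 - 8 = 312)
-y = -1*312 = -312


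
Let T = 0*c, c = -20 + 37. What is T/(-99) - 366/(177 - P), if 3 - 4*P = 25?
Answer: -732/365 ≈ -2.0055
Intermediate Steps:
c = 17
P = -11/2 (P = 3/4 - 1/4*25 = 3/4 - 25/4 = -11/2 ≈ -5.5000)
T = 0 (T = 0*17 = 0)
T/(-99) - 366/(177 - P) = 0/(-99) - 366/(177 - 1*(-11/2)) = 0*(-1/99) - 366/(177 + 11/2) = 0 - 366/365/2 = 0 - 366*2/365 = 0 - 732/365 = -732/365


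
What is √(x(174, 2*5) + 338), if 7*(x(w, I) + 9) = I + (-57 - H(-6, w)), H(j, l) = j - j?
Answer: 4*√987/7 ≈ 17.952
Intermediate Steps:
H(j, l) = 0
x(w, I) = -120/7 + I/7 (x(w, I) = -9 + (I + (-57 - 1*0))/7 = -9 + (I + (-57 + 0))/7 = -9 + (I - 57)/7 = -9 + (-57 + I)/7 = -9 + (-57/7 + I/7) = -120/7 + I/7)
√(x(174, 2*5) + 338) = √((-120/7 + (2*5)/7) + 338) = √((-120/7 + (⅐)*10) + 338) = √((-120/7 + 10/7) + 338) = √(-110/7 + 338) = √(2256/7) = 4*√987/7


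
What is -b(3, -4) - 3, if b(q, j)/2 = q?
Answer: -9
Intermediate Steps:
b(q, j) = 2*q
-b(3, -4) - 3 = -2*3 - 3 = -1*6 - 3 = -6 - 3 = -9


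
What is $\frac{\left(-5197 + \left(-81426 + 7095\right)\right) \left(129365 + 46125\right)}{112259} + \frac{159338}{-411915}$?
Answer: $- \frac{117323581804558}{943697265} \approx -1.2432 \cdot 10^{5}$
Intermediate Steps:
$\frac{\left(-5197 + \left(-81426 + 7095\right)\right) \left(129365 + 46125\right)}{112259} + \frac{159338}{-411915} = \left(-5197 - 74331\right) 175490 \cdot \frac{1}{112259} + 159338 \left(- \frac{1}{411915}\right) = \left(-79528\right) 175490 \cdot \frac{1}{112259} - \frac{159338}{411915} = \left(-13956368720\right) \frac{1}{112259} - \frac{159338}{411915} = - \frac{1993766960}{16037} - \frac{159338}{411915} = - \frac{117323581804558}{943697265}$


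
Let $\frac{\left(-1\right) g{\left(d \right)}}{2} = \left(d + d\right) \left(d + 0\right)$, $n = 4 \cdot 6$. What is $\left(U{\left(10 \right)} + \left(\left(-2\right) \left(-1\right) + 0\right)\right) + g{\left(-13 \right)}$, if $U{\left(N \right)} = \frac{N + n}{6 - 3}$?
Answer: $- \frac{1988}{3} \approx -662.67$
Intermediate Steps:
$n = 24$
$g{\left(d \right)} = - 4 d^{2}$ ($g{\left(d \right)} = - 2 \left(d + d\right) \left(d + 0\right) = - 2 \cdot 2 d d = - 2 \cdot 2 d^{2} = - 4 d^{2}$)
$U{\left(N \right)} = 8 + \frac{N}{3}$ ($U{\left(N \right)} = \frac{N + 24}{6 - 3} = \frac{24 + N}{3} = \left(24 + N\right) \frac{1}{3} = 8 + \frac{N}{3}$)
$\left(U{\left(10 \right)} + \left(\left(-2\right) \left(-1\right) + 0\right)\right) + g{\left(-13 \right)} = \left(\left(8 + \frac{1}{3} \cdot 10\right) + \left(\left(-2\right) \left(-1\right) + 0\right)\right) - 4 \left(-13\right)^{2} = \left(\left(8 + \frac{10}{3}\right) + \left(2 + 0\right)\right) - 676 = \left(\frac{34}{3} + 2\right) - 676 = \frac{40}{3} - 676 = - \frac{1988}{3}$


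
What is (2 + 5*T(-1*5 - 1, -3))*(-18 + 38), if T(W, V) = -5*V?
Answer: 1540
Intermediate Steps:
(2 + 5*T(-1*5 - 1, -3))*(-18 + 38) = (2 + 5*(-5*(-3)))*(-18 + 38) = (2 + 5*15)*20 = (2 + 75)*20 = 77*20 = 1540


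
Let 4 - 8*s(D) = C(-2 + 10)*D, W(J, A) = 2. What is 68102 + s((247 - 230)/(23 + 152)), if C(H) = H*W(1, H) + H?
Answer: 23835773/350 ≈ 68102.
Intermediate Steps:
C(H) = 3*H (C(H) = H*2 + H = 2*H + H = 3*H)
s(D) = ½ - 3*D (s(D) = ½ - 3*(-2 + 10)*D/8 = ½ - 3*8*D/8 = ½ - 3*D)
68102 + s((247 - 230)/(23 + 152)) = 68102 + (½ - 3*(247 - 230)/(23 + 152)) = 68102 + (½ - 51/175) = 68102 + 73/350 = 23835773/350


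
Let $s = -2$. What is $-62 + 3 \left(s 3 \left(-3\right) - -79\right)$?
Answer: $229$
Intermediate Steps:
$-62 + 3 \left(s 3 \left(-3\right) - -79\right) = -62 + 3 \left(\left(-2\right) 3 \left(-3\right) - -79\right) = -62 + 3 \left(\left(-6\right) \left(-3\right) + 79\right) = -62 + 3 \left(18 + 79\right) = -62 + 3 \cdot 97 = -62 + 291 = 229$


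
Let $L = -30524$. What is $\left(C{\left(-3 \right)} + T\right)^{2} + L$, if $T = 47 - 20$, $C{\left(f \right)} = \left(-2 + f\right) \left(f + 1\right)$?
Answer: $-29155$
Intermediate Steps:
$C{\left(f \right)} = \left(1 + f\right) \left(-2 + f\right)$ ($C{\left(f \right)} = \left(-2 + f\right) \left(1 + f\right) = \left(1 + f\right) \left(-2 + f\right)$)
$T = 27$
$\left(C{\left(-3 \right)} + T\right)^{2} + L = \left(\left(-2 + \left(-3\right)^{2} - -3\right) + 27\right)^{2} - 30524 = \left(\left(-2 + 9 + 3\right) + 27\right)^{2} - 30524 = \left(10 + 27\right)^{2} - 30524 = 37^{2} - 30524 = 1369 - 30524 = -29155$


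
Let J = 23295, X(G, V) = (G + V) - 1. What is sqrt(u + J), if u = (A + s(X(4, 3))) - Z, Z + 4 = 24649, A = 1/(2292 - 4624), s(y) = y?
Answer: I*sqrt(1827243847)/1166 ≈ 36.661*I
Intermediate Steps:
X(G, V) = -1 + G + V
A = -1/2332 (A = 1/(-2332) = -1/2332 ≈ -0.00042882)
Z = 24645 (Z = -4 + 24649 = 24645)
u = -57458149/2332 (u = (-1/2332 + (-1 + 4 + 3)) - 1*24645 = (-1/2332 + 6) - 24645 = 13991/2332 - 24645 = -57458149/2332 ≈ -24639.)
sqrt(u + J) = sqrt(-57458149/2332 + 23295) = sqrt(-3134209/2332) = I*sqrt(1827243847)/1166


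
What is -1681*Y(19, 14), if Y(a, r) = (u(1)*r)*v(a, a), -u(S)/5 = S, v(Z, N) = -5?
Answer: -588350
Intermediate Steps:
u(S) = -5*S
Y(a, r) = 25*r (Y(a, r) = ((-5*1)*r)*(-5) = -5*r*(-5) = 25*r)
-1681*Y(19, 14) = -42025*14 = -1681*350 = -588350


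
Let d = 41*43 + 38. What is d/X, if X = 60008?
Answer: 1801/60008 ≈ 0.030013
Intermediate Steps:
d = 1801 (d = 1763 + 38 = 1801)
d/X = 1801/60008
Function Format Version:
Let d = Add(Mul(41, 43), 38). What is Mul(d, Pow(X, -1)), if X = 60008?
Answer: Rational(1801, 60008) ≈ 0.030013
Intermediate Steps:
d = 1801 (d = Add(1763, 38) = 1801)
Mul(d, Pow(X, -1)) = Mul(1801, Pow(60008, -1)) = Mul(1801, Rational(1, 60008)) = Rational(1801, 60008)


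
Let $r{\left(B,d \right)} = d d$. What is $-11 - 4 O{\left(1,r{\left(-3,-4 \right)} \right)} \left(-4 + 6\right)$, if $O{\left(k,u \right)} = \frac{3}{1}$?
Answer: $-35$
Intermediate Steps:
$r{\left(B,d \right)} = d^{2}$
$O{\left(k,u \right)} = 3$ ($O{\left(k,u \right)} = 3 \cdot 1 = 3$)
$-11 - 4 O{\left(1,r{\left(-3,-4 \right)} \right)} \left(-4 + 6\right) = -11 - 4 \cdot 3 \left(-4 + 6\right) = -11 - 4 \cdot 3 \cdot 2 = -11 - 24 = -35$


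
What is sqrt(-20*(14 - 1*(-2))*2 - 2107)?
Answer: I*sqrt(2747) ≈ 52.412*I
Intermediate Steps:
sqrt(-20*(14 - 1*(-2))*2 - 2107) = sqrt(-20*(14 + 2)*2 - 2107) = sqrt(-20*16*2 - 2107) = sqrt(-320*2 - 2107) = sqrt(-640 - 2107) = sqrt(-2747) = I*sqrt(2747)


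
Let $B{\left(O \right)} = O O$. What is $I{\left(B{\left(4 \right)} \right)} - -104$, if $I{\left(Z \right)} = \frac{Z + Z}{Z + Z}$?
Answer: $105$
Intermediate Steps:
$B{\left(O \right)} = O^{2}$
$I{\left(Z \right)} = 1$ ($I{\left(Z \right)} = \frac{2 Z}{2 Z} = 2 Z \frac{1}{2 Z} = 1$)
$I{\left(B{\left(4 \right)} \right)} - -104 = 1 - -104 = 1 + 104 = 105$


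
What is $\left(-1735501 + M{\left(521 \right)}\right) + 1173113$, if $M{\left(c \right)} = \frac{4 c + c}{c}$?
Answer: $-562383$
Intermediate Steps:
$M{\left(c \right)} = 5$ ($M{\left(c \right)} = \frac{5 c}{c} = 5$)
$\left(-1735501 + M{\left(521 \right)}\right) + 1173113 = \left(-1735501 + 5\right) + 1173113 = -1735496 + 1173113 = -562383$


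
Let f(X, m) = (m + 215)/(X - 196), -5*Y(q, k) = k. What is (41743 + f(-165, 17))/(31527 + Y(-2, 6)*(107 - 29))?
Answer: 25114985/18912429 ≈ 1.3280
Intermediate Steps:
Y(q, k) = -k/5
f(X, m) = (215 + m)/(-196 + X)
(41743 + f(-165, 17))/(31527 + Y(-2, 6)*(107 - 29)) = (41743 + (215 + 17)/(-196 - 165))/(31527 + (-⅕*6)*(107 - 29)) = (41743 + 232/(-361))/(31527 - 6/5*78) = (41743 - 1/361*232)/(31527 - 468/5) = (41743 - 232/361)/(157167/5) = (15068991/361)*(5/157167) = 25114985/18912429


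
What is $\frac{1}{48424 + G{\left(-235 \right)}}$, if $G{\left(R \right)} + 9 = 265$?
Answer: $\frac{1}{48680} \approx 2.0542 \cdot 10^{-5}$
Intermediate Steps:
$G{\left(R \right)} = 256$ ($G{\left(R \right)} = -9 + 265 = 256$)
$\frac{1}{48424 + G{\left(-235 \right)}} = \frac{1}{48424 + 256} = \frac{1}{48680}$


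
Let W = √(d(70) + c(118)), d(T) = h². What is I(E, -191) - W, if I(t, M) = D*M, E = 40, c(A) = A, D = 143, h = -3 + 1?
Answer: -27313 - √122 ≈ -27324.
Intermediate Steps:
h = -2
d(T) = 4 (d(T) = (-2)² = 4)
W = √122 (W = √(4 + 118) = √122 ≈ 11.045)
I(t, M) = 143*M
I(E, -191) - W = 143*(-191) - √122 = -27313 - √122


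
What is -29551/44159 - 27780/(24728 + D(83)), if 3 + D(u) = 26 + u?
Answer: -326767759/182774101 ≈ -1.7878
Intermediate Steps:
D(u) = 23 + u (D(u) = -3 + (26 + u) = 23 + u)
-29551/44159 - 27780/(24728 + D(83)) = -29551/44159 - 27780/(24728 + (23 + 83)) = -29551*1/44159 - 27780/(24728 + 106) = -29551/44159 - 27780/24834 = -29551/44159 - 27780*1/24834 = -29551/44159 - 4630/4139 = -326767759/182774101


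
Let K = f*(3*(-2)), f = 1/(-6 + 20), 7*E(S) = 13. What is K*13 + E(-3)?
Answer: -26/7 ≈ -3.7143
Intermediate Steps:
E(S) = 13/7 (E(S) = (⅐)*13 = 13/7)
f = 1/14 ≈ 0.071429
K = -3/7 (K = (3*(-2))/14 = (1/14)*(-6) = -3/7 ≈ -0.42857)
K*13 + E(-3) = -3/7*13 + 13/7 = -39/7 + 13/7 = -26/7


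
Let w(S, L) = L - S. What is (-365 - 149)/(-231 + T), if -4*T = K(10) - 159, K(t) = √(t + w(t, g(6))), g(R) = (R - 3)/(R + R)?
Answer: 4112/1531 ≈ 2.6858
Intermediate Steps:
g(R) = (-3 + R)/(2*R) (g(R) = (-3 + R)/((2*R)) = (-3 + R)*(1/(2*R)) = (-3 + R)/(2*R))
K(t) = ½ (K(t) = √(t + ((½)*(-3 + 6)/6 - t)) = √(t + ((½)*(⅙)*3 - t)) = √(t + (¼ - t)) = √(¼) = ½)
T = 317/8 (T = -(½ - 159)/4 = -¼*(-317/2) = 317/8 ≈ 39.625)
(-365 - 149)/(-231 + T) = (-365 - 149)/(-231 + 317/8) = -514/(-1531/8) = -514*(-8/1531) = 4112/1531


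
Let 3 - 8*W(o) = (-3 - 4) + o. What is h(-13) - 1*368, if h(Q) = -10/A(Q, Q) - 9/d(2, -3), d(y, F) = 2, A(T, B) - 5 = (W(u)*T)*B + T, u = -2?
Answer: -365835/982 ≈ -372.54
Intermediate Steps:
W(o) = 5/4 - o/8 (W(o) = 3/8 - ((-3 - 4) + o)/8 = 3/8 - (-7 + o)/8 = 3/8 + (7/8 - o/8) = 5/4 - o/8)
A(T, B) = 5 + T + 3*B*T/2 (A(T, B) = 5 + (((5/4 - ⅛*(-2))*T)*B + T) = 5 + (((5/4 + ¼)*T)*B + T) = 5 + ((3*T/2)*B + T) = 5 + (3*B*T/2 + T) = 5 + (T + 3*B*T/2) = 5 + T + 3*B*T/2)
h(Q) = -9/2 - 10/(5 + Q + 3*Q²/2) (h(Q) = -10/(5 + Q + 3*Q*Q/2) - 9/2 = -10/(5 + Q + 3*Q²/2) - 9*½ = -10/(5 + Q + 3*Q²/2) - 9/2 = -9/2 - 10/(5 + Q + 3*Q²/2))
h(-13) - 1*368 = (-130 - 27*(-13)² - 18*(-13))/(2*(10 + 2*(-13) + 3*(-13)²)) - 1*368 = (-130 - 27*169 + 234)/(2*(10 - 26 + 3*169)) - 368 = (-130 - 4563 + 234)/(2*(10 - 26 + 507)) - 368 = (½)*(-4459)/491 - 368 = (½)*(1/491)*(-4459) - 368 = -4459/982 - 368 = -365835/982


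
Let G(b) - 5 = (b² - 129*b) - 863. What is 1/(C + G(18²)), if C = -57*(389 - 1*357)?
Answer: 1/60498 ≈ 1.6529e-5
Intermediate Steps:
G(b) = -858 + b² - 129*b (G(b) = 5 + ((b² - 129*b) - 863) = 5 + (-863 + b² - 129*b) = -858 + b² - 129*b)
C = -1824 (C = -57*(389 - 357) = -57*32 = -1824)
1/(C + G(18²)) = 1/(-1824 + (-858 + (18²)² - 129*18²)) = 1/(-1824 + (-858 + 324² - 129*324)) = 1/(-1824 + (-858 + 104976 - 41796)) = 1/(-1824 + 62322) = 1/60498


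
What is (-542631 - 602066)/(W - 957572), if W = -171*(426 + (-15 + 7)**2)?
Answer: 1144697/1041362 ≈ 1.0992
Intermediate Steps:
W = -83790 (W = -171*(426 + (-8)**2) = -171*(426 + 64) = -171*490 = -83790)
(-542631 - 602066)/(W - 957572) = (-542631 - 602066)/(-83790 - 957572) = -1144697/(-1041362) = -1144697*(-1/1041362) = 1144697/1041362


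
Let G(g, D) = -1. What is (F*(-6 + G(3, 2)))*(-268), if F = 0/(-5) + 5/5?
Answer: 1876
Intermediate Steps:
F = 1 (F = 0*(-⅕) + 5*(⅕) = 0 + 1 = 1)
(F*(-6 + G(3, 2)))*(-268) = (1*(-6 - 1))*(-268) = (1*(-7))*(-268) = -7*(-268) = 1876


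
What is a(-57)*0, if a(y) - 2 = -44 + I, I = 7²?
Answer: 0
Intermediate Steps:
I = 49
a(y) = 7 (a(y) = 2 + (-44 + 49) = 2 + 5 = 7)
a(-57)*0 = 7*0 = 0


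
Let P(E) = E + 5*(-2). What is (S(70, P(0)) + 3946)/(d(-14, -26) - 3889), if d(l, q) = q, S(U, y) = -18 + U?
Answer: -3998/3915 ≈ -1.0212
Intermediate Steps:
P(E) = -10 + E (P(E) = E - 10 = -10 + E)
(S(70, P(0)) + 3946)/(d(-14, -26) - 3889) = ((-18 + 70) + 3946)/(-26 - 3889) = (52 + 3946)/(-3915) = 3998*(-1/3915) = -3998/3915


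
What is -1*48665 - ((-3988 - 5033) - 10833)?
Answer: -28811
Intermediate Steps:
-1*48665 - ((-3988 - 5033) - 10833) = -48665 - (-9021 - 10833) = -48665 - 1*(-19854) = -48665 + 19854 = -28811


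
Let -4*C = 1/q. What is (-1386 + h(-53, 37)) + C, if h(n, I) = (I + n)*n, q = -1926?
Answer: -4144751/7704 ≈ -538.00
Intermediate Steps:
h(n, I) = n*(I + n)
C = 1/7704 (C = -¼/(-1926) = -¼*(-1/1926) = 1/7704 ≈ 0.00012980)
(-1386 + h(-53, 37)) + C = (-1386 - 53*(37 - 53)) + 1/7704 = (-1386 - 53*(-16)) + 1/7704 = (-1386 + 848) + 1/7704 = -538 + 1/7704 = -4144751/7704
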